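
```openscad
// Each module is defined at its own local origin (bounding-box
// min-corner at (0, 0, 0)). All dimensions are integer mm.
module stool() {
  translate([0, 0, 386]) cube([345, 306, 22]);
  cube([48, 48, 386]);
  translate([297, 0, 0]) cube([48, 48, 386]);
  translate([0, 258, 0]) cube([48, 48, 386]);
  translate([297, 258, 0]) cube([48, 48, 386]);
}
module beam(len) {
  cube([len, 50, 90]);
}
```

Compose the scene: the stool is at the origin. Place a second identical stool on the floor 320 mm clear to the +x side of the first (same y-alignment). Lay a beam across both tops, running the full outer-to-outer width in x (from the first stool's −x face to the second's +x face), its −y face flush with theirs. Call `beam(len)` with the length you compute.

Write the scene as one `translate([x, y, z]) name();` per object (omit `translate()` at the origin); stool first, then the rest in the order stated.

stool();
translate([665, 0, 0]) stool();
translate([0, 0, 408]) beam(1010);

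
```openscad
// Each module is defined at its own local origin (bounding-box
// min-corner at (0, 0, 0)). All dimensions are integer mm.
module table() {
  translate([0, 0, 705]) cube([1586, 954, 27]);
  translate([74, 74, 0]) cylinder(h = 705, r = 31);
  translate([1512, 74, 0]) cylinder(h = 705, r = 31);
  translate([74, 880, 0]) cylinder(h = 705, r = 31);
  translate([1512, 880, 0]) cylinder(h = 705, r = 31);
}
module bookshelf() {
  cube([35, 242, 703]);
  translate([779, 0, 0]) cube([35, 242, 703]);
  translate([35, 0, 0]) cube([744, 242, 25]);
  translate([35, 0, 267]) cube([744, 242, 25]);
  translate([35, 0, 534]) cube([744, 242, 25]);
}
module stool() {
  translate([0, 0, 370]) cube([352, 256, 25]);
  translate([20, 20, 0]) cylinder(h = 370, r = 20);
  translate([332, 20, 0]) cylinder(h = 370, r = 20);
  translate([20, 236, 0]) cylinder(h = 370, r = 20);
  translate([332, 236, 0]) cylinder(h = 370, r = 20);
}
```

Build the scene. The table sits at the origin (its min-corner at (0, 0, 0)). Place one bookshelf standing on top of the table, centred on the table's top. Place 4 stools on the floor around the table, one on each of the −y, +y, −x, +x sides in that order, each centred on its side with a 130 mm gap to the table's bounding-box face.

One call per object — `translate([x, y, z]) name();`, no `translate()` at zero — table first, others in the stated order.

table();
translate([386, 356, 732]) bookshelf();
translate([617, -386, 0]) stool();
translate([617, 1084, 0]) stool();
translate([-482, 349, 0]) stool();
translate([1716, 349, 0]) stool();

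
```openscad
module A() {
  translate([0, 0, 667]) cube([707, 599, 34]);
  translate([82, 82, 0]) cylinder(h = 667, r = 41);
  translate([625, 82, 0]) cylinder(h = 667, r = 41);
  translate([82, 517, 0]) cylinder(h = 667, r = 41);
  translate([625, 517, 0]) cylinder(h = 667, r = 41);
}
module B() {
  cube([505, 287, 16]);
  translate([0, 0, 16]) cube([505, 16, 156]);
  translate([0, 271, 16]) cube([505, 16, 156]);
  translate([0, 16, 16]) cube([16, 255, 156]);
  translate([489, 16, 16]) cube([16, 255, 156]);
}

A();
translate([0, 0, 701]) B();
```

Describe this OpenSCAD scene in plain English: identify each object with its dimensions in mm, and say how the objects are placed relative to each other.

A is a rectangular dining table. The top is 707×599×34 mm with its upper surface at z = 701 mm. It stands on four round legs of 82 mm diameter, each leg's bounding box inset 41 mm from the nearest pair of top edges, running from the floor to the underside of the top.

B is an open-topped rectangular box: outside dimensions 505×287×172 mm, with a uniform wall and base thickness of 16 mm. The base is a full 505×287 slab on the floor; four walls sit on top of the base. The front and back walls (the −y and +y sides) span the full width; the two side walls fit between them.

The open box is on top of the table.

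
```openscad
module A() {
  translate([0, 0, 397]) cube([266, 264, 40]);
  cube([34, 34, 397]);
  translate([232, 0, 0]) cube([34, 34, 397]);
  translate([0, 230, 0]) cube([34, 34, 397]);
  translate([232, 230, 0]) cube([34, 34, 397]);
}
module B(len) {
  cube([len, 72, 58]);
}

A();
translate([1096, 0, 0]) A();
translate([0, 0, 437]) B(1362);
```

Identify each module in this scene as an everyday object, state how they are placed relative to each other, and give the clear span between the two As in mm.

Second stool starts at x = 1096; first ends at x = 266; clear span = 1096 − 266 = 830 mm.

A is a stool. B is a beam. A beam spans the tops of two stools. The clear span between the two stools is 830 mm.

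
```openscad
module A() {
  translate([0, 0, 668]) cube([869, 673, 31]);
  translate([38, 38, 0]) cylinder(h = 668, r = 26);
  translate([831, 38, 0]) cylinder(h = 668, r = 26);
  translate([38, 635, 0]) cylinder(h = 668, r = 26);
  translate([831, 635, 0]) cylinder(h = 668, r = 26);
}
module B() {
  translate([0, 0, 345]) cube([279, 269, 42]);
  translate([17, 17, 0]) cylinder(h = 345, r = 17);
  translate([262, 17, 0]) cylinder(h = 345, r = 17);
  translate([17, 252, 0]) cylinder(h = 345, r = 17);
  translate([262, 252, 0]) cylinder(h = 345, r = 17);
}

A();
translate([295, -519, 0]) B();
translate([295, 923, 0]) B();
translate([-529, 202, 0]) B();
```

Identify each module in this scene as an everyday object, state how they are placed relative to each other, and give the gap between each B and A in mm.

Each stool's nearest face is 250 mm from the table's bounding box.

A is a table. B is a stool. Three stools sit around the table at the −y, +y, −x sides. The gap between each stool and the table is 250 mm.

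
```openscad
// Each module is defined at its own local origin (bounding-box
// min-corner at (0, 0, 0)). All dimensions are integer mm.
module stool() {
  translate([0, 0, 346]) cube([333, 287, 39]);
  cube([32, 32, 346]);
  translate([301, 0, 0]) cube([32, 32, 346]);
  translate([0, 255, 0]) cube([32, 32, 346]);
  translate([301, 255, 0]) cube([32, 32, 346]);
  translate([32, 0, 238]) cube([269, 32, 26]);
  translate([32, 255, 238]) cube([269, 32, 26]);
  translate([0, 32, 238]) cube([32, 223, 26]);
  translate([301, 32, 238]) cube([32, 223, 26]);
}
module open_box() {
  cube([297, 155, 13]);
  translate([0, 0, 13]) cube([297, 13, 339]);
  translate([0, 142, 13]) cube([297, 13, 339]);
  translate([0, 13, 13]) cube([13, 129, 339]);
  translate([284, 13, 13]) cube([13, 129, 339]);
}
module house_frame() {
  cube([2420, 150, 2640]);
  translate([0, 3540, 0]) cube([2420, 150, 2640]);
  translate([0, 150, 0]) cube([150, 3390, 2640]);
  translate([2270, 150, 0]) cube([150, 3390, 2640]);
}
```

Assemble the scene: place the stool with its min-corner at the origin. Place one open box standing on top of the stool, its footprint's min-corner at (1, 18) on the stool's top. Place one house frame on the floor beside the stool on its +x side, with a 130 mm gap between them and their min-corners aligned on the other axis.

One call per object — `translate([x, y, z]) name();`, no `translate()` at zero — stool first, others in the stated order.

stool();
translate([1, 18, 385]) open_box();
translate([463, 0, 0]) house_frame();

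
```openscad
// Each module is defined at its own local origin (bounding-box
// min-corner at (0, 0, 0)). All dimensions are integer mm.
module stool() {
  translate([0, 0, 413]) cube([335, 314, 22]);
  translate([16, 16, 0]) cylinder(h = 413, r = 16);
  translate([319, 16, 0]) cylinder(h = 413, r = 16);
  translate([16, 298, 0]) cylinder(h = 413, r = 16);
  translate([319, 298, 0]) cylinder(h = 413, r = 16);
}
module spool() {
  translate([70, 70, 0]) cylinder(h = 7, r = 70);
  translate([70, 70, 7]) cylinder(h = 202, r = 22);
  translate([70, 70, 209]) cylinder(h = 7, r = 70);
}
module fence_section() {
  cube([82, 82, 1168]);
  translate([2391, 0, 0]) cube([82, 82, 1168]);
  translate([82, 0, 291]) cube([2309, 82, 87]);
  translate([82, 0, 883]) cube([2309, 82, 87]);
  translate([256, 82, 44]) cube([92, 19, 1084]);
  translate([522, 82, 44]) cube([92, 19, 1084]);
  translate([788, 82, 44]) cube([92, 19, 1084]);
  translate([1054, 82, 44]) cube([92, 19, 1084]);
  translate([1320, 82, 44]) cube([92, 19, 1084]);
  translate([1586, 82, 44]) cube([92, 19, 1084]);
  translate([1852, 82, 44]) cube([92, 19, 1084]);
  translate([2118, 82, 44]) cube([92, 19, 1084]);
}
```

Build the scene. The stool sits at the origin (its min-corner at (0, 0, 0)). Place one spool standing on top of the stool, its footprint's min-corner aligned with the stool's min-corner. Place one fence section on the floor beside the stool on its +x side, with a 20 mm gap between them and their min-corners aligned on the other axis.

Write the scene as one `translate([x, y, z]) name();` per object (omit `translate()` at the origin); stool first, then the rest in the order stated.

stool();
translate([0, 0, 435]) spool();
translate([355, 0, 0]) fence_section();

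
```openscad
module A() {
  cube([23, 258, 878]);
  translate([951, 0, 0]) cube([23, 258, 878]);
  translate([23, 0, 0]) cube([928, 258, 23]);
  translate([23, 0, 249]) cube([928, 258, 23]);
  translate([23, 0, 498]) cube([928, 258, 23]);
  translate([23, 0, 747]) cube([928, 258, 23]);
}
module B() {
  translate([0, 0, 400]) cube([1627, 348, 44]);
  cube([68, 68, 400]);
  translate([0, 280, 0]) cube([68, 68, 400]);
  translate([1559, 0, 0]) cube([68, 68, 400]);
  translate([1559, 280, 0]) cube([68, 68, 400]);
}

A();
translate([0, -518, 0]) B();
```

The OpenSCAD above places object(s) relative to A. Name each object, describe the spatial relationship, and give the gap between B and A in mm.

The bench's nearest face is 170 mm from the bookshelf's −y face.

A is a bookshelf. B is a bench. The bench is on the floor beside the bookshelf on its −y side. The gap between the bench and the bookshelf is 170 mm.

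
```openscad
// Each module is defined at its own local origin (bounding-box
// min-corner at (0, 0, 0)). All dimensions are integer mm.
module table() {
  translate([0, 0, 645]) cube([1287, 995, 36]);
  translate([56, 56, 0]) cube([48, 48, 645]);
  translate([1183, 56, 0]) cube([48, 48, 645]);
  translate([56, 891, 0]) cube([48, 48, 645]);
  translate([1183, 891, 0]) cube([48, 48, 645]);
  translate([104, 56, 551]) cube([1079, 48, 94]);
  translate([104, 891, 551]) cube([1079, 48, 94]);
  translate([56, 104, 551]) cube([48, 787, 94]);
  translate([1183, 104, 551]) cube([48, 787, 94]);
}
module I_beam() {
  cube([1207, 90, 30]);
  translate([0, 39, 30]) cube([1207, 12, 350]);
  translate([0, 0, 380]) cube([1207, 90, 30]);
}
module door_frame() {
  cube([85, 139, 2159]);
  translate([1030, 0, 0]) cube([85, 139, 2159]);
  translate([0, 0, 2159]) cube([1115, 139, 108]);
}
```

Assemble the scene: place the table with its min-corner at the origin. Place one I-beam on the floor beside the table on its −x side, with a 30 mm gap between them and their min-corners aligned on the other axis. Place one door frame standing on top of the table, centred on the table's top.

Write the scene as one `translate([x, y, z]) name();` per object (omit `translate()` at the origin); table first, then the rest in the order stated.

table();
translate([-1237, 0, 0]) I_beam();
translate([86, 428, 681]) door_frame();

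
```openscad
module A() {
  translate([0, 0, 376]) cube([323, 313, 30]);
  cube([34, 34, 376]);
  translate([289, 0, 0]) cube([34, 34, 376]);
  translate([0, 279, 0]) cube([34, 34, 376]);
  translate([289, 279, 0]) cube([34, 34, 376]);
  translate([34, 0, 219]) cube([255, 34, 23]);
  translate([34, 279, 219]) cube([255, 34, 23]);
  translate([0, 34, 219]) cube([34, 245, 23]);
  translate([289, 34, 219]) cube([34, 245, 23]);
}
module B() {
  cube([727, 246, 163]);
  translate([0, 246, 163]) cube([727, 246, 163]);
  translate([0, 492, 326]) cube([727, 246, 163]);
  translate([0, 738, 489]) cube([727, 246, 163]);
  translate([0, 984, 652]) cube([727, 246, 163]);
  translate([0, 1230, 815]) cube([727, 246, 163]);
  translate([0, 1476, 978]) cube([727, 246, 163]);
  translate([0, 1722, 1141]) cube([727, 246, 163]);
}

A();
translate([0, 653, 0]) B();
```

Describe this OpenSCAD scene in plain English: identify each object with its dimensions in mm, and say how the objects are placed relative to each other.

A is a simple wooden stool: a rectangular seat 323 mm (x) by 313 mm (y), 30 mm thick, top face at z = 406 mm, on four square legs, each 34×34 mm in cross-section. The legs rest on z = 0, each flush with a corner of the seat. Four stretchers, 34 mm wide and 23 mm tall, connect adjacent legs with their undersides at z = 219 mm, each running between the inner faces of the legs it joins and aligned with the legs' outer faces on the other axis.

B is a straight staircase of 8 solid steps. Each step is 727 mm wide (x), 246 mm deep (y, the going) and 163 mm tall (the rise). The first step rests on the floor; each subsequent step sits one going further in +y and one rise higher in +z, directly behind and above the previous step with no overlap.

The staircase is on the floor beside the stool on its +y side.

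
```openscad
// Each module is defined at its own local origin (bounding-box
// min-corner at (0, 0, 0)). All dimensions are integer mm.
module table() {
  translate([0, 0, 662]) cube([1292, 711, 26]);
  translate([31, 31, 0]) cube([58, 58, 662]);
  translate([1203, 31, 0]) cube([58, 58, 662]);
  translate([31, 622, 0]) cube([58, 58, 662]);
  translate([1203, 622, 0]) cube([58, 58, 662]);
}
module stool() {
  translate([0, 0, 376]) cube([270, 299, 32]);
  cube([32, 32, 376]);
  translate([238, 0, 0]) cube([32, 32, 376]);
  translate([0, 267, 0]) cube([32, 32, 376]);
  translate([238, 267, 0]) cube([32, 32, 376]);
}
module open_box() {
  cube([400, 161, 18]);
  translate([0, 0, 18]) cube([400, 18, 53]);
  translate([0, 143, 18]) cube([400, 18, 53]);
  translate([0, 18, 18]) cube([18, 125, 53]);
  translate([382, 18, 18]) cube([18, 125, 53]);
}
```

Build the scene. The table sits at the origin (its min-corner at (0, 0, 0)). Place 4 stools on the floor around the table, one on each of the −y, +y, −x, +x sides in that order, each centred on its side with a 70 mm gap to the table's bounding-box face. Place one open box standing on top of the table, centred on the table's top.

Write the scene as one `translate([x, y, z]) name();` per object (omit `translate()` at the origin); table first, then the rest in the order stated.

table();
translate([511, -369, 0]) stool();
translate([511, 781, 0]) stool();
translate([-340, 206, 0]) stool();
translate([1362, 206, 0]) stool();
translate([446, 275, 688]) open_box();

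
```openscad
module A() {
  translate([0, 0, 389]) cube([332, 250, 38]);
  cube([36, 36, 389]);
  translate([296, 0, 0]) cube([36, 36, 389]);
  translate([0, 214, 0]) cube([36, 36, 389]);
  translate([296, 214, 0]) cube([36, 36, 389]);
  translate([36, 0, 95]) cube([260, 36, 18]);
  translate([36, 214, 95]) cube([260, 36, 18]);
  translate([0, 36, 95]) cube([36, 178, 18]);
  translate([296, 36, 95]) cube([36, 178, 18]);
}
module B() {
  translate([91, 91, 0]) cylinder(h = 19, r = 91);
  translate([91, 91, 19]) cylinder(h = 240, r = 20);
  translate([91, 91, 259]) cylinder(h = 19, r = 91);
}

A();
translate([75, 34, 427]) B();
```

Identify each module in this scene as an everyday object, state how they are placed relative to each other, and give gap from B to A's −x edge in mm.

A is a stool. B is a spool. The spool is on top of the stool, centred. The gap from the spool to the stool's −x edge is 75 mm.

The spool's min-x is at 75; the stool's min-x is 0; gap = 75 mm.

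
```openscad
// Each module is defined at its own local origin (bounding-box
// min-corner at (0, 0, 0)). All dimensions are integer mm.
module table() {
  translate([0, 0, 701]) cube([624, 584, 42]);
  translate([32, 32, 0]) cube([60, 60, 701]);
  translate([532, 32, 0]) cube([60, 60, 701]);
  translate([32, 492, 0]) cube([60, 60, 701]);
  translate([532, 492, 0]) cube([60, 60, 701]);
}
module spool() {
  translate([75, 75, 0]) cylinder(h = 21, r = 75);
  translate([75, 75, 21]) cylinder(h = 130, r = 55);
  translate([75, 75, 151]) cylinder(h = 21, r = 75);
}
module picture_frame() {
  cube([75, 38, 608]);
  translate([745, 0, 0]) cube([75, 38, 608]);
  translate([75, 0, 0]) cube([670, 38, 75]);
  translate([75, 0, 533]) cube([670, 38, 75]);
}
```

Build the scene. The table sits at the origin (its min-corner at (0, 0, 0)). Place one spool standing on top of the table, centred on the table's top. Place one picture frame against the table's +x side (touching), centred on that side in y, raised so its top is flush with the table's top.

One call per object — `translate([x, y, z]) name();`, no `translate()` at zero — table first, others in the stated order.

table();
translate([237, 217, 743]) spool();
translate([624, 273, 135]) picture_frame();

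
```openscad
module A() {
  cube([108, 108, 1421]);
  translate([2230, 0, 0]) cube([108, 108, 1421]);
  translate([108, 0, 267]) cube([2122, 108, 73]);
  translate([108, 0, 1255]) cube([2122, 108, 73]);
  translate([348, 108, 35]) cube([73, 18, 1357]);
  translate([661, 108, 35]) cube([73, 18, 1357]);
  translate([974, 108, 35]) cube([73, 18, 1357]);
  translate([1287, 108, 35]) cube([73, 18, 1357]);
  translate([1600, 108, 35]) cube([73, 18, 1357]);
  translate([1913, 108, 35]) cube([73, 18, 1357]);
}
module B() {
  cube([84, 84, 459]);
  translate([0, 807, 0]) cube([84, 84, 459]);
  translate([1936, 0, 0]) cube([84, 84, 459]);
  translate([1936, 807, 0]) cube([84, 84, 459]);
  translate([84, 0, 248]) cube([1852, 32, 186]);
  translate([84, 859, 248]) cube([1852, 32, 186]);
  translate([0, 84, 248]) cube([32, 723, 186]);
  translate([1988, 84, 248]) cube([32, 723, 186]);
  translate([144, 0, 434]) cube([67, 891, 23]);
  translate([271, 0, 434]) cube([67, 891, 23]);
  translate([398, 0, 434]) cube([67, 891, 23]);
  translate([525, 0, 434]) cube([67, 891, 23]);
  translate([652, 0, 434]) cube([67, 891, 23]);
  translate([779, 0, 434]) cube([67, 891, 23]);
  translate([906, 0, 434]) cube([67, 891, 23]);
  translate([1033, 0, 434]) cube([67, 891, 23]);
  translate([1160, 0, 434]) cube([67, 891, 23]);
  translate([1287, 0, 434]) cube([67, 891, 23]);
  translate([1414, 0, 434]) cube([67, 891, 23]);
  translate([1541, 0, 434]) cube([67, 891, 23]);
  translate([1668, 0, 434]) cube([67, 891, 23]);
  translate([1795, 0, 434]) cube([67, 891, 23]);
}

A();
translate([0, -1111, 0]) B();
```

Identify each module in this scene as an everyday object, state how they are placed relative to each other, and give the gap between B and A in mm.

The bed frame's nearest face is 220 mm from the fence section's −y face.

A is a fence section. B is a bed frame. The bed frame is on the floor beside the fence section on its −y side. The gap between the bed frame and the fence section is 220 mm.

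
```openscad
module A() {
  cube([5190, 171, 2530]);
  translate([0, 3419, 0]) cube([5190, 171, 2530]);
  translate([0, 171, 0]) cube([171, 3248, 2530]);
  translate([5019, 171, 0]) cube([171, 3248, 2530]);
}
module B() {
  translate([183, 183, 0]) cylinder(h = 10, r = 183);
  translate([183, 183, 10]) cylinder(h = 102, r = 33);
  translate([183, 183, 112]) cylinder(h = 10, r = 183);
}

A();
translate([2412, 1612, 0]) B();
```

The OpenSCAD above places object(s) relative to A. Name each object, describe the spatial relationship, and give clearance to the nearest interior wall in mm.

Clearances: x = 2241, y = 1441; minimum 1441 mm.

A is a house frame. B is a spool. The spool sits inside the house frame, centred. The clearance to the nearest interior wall is 1441 mm.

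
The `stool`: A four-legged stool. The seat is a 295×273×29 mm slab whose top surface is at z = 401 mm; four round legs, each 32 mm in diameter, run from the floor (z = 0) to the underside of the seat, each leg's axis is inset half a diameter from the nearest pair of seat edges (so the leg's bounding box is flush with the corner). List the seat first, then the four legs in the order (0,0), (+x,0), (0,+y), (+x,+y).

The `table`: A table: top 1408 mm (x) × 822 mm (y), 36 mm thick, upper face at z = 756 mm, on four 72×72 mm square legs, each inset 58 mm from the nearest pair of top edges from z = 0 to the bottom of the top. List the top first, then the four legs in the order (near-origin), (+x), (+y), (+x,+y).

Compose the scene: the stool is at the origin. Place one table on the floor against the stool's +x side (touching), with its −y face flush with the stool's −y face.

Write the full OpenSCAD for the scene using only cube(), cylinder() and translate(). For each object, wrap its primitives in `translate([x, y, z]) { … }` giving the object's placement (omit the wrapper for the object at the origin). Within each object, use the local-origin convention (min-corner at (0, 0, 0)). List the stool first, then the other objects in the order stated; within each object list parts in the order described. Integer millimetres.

translate([0, 0, 372]) cube([295, 273, 29]);
translate([16, 16, 0]) cylinder(h = 372, r = 16);
translate([279, 16, 0]) cylinder(h = 372, r = 16);
translate([16, 257, 0]) cylinder(h = 372, r = 16);
translate([279, 257, 0]) cylinder(h = 372, r = 16);
translate([295, 0, 0]) {
  translate([0, 0, 720]) cube([1408, 822, 36]);
  translate([58, 58, 0]) cube([72, 72, 720]);
  translate([1278, 58, 0]) cube([72, 72, 720]);
  translate([58, 692, 0]) cube([72, 72, 720]);
  translate([1278, 692, 0]) cube([72, 72, 720]);
}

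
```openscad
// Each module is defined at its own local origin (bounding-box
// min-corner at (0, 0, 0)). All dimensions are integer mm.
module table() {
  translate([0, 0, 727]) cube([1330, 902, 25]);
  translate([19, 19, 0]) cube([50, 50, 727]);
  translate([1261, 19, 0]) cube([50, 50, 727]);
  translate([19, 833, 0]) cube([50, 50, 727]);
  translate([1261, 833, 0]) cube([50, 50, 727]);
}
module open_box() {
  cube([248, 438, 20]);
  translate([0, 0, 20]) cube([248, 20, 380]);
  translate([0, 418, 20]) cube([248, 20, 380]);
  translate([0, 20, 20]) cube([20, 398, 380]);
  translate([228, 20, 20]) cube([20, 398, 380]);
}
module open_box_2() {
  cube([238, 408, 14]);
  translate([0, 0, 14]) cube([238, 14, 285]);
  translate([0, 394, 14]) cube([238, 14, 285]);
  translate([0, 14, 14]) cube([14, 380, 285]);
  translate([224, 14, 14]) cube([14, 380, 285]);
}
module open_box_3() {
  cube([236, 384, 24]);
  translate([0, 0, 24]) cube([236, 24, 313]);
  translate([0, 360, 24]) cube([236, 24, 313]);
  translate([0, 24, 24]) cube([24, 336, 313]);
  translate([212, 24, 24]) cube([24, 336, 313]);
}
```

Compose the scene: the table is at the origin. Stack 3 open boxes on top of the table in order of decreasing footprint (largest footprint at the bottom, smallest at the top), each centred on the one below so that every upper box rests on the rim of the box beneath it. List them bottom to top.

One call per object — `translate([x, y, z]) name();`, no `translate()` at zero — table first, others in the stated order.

table();
translate([541, 232, 752]) open_box();
translate([546, 247, 1152]) open_box_2();
translate([547, 259, 1451]) open_box_3();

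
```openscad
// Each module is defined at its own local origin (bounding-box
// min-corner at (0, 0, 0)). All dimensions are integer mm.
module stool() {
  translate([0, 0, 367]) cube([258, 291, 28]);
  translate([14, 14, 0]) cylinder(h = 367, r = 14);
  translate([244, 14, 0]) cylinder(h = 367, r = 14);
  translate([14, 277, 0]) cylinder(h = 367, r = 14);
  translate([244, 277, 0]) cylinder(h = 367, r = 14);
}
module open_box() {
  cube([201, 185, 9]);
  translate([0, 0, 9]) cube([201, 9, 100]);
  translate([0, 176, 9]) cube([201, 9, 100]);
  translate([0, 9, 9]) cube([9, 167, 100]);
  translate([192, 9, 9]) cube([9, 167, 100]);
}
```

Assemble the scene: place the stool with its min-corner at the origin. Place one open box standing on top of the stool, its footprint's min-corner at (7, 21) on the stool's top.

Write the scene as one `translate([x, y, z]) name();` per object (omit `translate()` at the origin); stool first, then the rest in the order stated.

stool();
translate([7, 21, 395]) open_box();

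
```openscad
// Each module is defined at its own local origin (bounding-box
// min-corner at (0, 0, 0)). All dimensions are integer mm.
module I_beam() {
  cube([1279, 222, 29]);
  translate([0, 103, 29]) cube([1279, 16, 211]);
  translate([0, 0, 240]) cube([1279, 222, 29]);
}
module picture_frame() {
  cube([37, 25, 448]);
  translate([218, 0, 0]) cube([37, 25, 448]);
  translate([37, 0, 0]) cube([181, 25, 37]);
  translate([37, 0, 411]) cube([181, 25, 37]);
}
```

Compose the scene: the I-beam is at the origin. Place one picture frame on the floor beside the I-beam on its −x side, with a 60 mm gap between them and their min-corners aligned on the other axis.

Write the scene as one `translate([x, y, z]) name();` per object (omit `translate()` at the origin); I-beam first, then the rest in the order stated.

I_beam();
translate([-315, 0, 0]) picture_frame();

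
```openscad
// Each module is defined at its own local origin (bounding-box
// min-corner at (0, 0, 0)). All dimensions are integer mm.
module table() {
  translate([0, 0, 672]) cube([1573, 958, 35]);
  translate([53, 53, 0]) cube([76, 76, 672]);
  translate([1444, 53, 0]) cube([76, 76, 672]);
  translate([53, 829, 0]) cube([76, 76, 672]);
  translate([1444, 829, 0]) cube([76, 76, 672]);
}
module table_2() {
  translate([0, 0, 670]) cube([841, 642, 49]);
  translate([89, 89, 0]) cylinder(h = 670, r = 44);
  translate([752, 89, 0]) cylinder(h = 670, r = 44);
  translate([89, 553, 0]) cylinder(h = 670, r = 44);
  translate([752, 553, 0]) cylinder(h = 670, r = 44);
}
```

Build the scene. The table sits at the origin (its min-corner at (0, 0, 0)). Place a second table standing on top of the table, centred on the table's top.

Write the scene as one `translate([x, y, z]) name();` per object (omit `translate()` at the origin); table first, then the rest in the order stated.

table();
translate([366, 158, 707]) table_2();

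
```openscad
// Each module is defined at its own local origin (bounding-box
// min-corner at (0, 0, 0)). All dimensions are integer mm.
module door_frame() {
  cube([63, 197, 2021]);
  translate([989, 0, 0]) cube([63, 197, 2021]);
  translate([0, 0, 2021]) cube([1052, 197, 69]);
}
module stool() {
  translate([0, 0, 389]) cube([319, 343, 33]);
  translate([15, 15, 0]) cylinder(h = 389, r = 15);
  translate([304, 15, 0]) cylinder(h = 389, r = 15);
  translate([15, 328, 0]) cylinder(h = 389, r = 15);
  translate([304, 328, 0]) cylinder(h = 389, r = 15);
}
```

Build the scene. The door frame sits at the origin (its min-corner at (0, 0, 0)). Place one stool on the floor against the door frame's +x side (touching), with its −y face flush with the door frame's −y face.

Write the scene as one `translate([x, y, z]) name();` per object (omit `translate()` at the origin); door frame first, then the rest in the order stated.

door_frame();
translate([1052, 0, 0]) stool();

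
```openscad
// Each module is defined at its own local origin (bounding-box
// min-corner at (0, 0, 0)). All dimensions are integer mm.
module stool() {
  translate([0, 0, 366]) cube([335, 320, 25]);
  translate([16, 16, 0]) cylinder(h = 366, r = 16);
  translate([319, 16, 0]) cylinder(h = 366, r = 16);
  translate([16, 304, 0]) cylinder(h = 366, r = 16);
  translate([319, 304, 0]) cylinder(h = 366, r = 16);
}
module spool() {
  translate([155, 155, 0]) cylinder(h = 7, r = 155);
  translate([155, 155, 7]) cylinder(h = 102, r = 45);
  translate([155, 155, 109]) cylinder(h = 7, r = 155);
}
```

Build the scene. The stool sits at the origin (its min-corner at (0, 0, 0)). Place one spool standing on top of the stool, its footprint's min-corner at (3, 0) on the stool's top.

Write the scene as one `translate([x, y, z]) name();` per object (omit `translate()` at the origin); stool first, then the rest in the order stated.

stool();
translate([3, 0, 391]) spool();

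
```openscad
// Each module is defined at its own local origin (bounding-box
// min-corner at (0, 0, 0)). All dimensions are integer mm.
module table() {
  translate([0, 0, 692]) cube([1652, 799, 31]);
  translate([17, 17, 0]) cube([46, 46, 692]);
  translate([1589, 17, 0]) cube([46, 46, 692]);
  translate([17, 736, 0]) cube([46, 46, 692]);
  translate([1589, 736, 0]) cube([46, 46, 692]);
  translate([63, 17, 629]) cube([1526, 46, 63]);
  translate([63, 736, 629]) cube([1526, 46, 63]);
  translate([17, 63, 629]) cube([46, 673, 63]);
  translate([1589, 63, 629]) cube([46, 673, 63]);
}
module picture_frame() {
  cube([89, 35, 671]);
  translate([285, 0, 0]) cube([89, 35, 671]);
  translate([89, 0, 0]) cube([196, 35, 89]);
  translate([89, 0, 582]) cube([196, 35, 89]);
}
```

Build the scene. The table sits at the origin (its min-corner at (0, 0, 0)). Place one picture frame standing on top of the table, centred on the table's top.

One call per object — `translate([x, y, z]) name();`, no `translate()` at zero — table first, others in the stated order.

table();
translate([639, 382, 723]) picture_frame();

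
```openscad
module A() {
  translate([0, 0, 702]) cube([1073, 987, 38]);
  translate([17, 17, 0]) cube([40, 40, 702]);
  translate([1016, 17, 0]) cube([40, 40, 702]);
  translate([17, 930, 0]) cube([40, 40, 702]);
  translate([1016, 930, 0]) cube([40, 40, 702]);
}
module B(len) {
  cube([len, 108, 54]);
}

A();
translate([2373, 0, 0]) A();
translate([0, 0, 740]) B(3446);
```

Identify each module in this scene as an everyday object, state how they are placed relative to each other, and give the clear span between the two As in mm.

Second table starts at x = 2373; first ends at x = 1073; clear span = 2373 − 1073 = 1300 mm.

A is a table. B is a beam. A beam spans the tops of two tables. The clear span between the two tables is 1300 mm.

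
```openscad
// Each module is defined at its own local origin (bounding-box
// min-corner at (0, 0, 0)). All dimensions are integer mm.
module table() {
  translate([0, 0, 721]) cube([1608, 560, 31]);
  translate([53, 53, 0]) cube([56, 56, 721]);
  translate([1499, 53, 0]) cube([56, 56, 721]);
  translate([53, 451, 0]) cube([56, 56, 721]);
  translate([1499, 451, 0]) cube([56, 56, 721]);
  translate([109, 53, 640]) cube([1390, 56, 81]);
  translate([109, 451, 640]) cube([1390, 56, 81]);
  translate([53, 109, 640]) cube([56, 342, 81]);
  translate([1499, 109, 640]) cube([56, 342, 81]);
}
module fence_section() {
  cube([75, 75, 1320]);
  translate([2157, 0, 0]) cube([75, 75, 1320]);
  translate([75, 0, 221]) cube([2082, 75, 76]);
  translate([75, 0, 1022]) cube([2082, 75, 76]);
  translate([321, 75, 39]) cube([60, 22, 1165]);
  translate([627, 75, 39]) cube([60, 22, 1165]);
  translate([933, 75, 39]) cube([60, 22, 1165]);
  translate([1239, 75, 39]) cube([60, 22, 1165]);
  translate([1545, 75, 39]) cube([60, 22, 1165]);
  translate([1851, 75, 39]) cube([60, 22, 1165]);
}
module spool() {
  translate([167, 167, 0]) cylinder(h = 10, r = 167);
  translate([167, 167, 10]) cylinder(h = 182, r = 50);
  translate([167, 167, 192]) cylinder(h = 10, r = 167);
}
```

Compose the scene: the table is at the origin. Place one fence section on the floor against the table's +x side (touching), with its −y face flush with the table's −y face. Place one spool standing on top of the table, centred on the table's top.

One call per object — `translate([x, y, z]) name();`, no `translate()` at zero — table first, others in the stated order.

table();
translate([1608, 0, 0]) fence_section();
translate([637, 113, 752]) spool();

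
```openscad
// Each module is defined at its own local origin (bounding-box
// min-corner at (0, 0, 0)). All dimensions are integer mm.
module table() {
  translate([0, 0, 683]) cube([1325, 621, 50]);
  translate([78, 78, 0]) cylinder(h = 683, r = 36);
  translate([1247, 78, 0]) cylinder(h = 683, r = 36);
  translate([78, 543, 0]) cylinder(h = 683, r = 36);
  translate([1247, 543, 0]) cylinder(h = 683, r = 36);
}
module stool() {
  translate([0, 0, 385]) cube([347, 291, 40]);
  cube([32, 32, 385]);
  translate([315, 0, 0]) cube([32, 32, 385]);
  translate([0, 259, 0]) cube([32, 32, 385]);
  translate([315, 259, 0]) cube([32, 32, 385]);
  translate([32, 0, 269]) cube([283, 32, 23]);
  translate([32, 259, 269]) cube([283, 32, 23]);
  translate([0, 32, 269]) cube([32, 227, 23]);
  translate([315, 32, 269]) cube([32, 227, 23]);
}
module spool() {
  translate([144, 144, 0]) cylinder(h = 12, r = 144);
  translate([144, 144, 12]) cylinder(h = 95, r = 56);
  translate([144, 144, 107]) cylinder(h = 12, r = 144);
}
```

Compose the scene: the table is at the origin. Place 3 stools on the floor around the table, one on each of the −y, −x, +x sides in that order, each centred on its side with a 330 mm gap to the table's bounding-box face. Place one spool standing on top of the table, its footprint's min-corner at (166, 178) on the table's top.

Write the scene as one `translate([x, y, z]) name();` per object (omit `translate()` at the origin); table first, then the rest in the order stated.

table();
translate([489, -621, 0]) stool();
translate([-677, 165, 0]) stool();
translate([1655, 165, 0]) stool();
translate([166, 178, 733]) spool();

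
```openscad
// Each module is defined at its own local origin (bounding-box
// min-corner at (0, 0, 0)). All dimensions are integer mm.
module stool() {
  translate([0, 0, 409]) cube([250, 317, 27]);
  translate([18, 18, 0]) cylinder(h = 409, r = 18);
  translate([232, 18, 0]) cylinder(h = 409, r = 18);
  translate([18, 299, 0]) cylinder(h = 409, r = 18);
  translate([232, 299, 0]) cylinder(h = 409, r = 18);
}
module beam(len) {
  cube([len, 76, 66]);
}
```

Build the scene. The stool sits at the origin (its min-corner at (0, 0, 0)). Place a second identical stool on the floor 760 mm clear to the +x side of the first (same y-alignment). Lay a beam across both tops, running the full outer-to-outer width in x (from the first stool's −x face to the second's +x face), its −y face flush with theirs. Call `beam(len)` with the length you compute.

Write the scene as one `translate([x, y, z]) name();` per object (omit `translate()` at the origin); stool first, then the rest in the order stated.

stool();
translate([1010, 0, 0]) stool();
translate([0, 0, 436]) beam(1260);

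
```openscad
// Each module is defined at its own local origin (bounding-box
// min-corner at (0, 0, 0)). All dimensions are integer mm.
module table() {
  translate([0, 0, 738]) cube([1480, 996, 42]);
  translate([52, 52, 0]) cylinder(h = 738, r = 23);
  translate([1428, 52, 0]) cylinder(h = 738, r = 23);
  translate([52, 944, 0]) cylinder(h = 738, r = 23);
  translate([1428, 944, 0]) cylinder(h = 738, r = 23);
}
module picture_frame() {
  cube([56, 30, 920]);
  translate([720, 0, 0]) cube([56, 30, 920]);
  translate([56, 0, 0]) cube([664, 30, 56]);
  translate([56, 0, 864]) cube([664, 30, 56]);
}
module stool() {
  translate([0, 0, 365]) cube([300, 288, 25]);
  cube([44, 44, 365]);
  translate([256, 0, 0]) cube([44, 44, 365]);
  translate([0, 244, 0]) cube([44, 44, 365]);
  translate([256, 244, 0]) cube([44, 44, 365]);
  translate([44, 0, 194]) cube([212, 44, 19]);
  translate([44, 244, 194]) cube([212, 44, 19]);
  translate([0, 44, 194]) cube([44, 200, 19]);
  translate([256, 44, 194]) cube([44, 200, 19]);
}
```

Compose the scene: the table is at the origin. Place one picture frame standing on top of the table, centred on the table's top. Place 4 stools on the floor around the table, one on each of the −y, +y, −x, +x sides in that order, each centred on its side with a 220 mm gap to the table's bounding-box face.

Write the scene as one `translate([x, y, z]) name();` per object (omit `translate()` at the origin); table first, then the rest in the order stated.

table();
translate([352, 483, 780]) picture_frame();
translate([590, -508, 0]) stool();
translate([590, 1216, 0]) stool();
translate([-520, 354, 0]) stool();
translate([1700, 354, 0]) stool();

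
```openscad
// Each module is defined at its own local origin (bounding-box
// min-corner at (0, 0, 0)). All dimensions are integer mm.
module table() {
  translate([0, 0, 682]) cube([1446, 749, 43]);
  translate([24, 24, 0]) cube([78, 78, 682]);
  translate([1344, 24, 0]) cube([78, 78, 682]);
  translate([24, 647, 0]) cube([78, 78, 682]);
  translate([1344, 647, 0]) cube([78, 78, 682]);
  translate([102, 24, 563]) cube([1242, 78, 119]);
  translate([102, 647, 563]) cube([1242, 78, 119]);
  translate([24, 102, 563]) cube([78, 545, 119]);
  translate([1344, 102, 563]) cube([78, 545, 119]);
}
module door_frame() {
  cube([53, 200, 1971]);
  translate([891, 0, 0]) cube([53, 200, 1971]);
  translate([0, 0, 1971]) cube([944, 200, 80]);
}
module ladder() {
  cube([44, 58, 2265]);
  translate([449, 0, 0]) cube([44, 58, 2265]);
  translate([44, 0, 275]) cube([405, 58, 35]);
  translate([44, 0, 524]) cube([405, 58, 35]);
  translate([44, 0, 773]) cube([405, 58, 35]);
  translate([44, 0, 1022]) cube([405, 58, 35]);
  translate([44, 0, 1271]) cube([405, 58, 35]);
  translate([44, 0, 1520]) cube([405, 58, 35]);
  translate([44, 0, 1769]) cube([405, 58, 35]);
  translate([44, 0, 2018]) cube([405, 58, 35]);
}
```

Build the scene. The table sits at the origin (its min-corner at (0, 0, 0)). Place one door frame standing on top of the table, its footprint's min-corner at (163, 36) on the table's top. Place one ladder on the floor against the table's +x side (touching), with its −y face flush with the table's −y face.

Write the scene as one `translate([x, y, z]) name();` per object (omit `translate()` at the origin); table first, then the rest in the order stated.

table();
translate([163, 36, 725]) door_frame();
translate([1446, 0, 0]) ladder();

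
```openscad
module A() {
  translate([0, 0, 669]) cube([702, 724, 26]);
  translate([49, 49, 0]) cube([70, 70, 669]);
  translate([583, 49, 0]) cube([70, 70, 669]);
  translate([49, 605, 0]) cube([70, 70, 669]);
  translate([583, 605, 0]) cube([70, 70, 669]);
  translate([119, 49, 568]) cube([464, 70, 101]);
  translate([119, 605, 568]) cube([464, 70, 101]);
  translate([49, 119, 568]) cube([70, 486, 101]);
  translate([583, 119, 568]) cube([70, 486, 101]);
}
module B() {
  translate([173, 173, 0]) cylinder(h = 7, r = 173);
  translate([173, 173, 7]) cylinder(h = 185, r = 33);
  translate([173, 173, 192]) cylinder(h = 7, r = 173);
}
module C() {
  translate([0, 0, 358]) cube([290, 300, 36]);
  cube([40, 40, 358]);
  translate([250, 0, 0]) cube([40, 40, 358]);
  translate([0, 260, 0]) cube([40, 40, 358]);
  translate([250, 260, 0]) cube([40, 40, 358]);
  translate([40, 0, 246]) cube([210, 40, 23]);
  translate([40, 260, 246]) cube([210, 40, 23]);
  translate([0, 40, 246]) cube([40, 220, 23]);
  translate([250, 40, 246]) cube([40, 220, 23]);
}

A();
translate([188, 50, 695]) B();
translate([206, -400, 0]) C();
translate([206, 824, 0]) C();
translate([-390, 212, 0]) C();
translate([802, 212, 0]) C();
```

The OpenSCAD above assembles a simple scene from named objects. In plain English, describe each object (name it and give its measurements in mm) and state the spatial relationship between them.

A is a table with a 702×724 mm rectangular top, 26 mm thick, top surface at z = 695 mm, supported by four 70×70 mm square legs, each inset 49 mm from the nearest pair of top edges, running from the floor. Four apron rails, 70 mm thick and 101 mm tall, run between adjacent legs with their top edges flush with the underside of the top and their outer faces flush with the legs' outer faces.

B is a spool: two coaxial disc flanges of radius 173 mm and thickness 7 mm, joined by a core cylinder of radius 33 mm and height 185 mm. The lower flange rests on z = 0 and the three cylinders share a vertical axis.

C is a four-legged stool. The seat is 290×300 mm, 36 mm thick, top at z = 394 mm. It stands on four square legs, each 40×40 mm in cross-section, from z = 0 to the seat underside, each flush with a corner of the seat. Four stretchers, 40 mm wide and 23 mm tall, connect adjacent legs with their undersides at z = 246 mm, each running between the inner faces of the legs it joins and aligned with the legs' outer faces on the other axis.

The spool is on top of the table. Four stools sit around the table at the −y, +y, −x, +x sides.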